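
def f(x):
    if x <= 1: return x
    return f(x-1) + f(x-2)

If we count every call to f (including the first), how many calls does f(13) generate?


Let C(n) = total calls for f(n)
C(0) = 1, C(1) = 1
C(2) = 1 + C(1) + C(0) = 1 + 1 + 1 = 3
C(3) = 1 + C(2) + C(1) = 1 + 3 + 1 = 5
C(4) = 1 + C(3) + C(2) = 1 + 5 + 3 = 9
C(5) = 1 + C(4) + C(3) = 1 + 9 + 5 = 15
C(6) = 1 + C(5) + C(4) = 1 + 15 + 9 = 25
C(7) = 1 + C(6) + C(5) = 1 + 25 + 15 = 41
C(8) = 1 + C(7) + C(6) = 1 + 41 + 25 = 67
C(9) = 1 + C(8) + C(7) = 1 + 67 + 41 = 109
C(10) = 1 + C(9) + C(8) = 1 + 109 + 67 = 177
C(11) = 1 + C(10) + C(9) = 1 + 177 + 109 = 287
C(12) = 1 + C(11) + C(10) = 1 + 287 + 177 = 465
C(13) = 1 + C(12) + C(11) = 1 + 465 + 287 = 753

753


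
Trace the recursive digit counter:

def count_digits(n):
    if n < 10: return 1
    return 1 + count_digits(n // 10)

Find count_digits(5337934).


count_digits(5337934) = 1 + count_digits(533793)
count_digits(533793) = 1 + count_digits(53379)
count_digits(53379) = 1 + count_digits(5337)
count_digits(5337) = 1 + count_digits(533)
count_digits(533) = 1 + count_digits(53)
count_digits(53) = 1 + count_digits(5)
count_digits(5) = 1  (base case: 5 < 10)
Unwinding: 1 + 1 + 1 + 1 + 1 + 1 + 1 = 7

7


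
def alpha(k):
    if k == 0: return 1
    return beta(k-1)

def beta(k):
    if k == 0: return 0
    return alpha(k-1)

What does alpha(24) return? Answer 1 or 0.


alpha(24) = beta(23)
beta(23) = alpha(22)
alpha(22) = beta(21)
beta(21) = alpha(20)
alpha(20) = beta(19)
beta(19) = alpha(18)
alpha(18) = beta(17)
beta(17) = alpha(16)
alpha(16) = beta(15)
beta(15) = alpha(14)
alpha(14) = beta(13)
beta(13) = alpha(12)
alpha(12) = beta(11)
beta(11) = alpha(10)
alpha(10) = beta(9)
beta(9) = alpha(8)
alpha(8) = beta(7)
beta(7) = alpha(6)
alpha(6) = beta(5)
beta(5) = alpha(4)
alpha(4) = beta(3)
beta(3) = alpha(2)
alpha(2) = beta(1)
beta(1) = alpha(0)
alpha(0) = 1  (base case)
Result: 1

1


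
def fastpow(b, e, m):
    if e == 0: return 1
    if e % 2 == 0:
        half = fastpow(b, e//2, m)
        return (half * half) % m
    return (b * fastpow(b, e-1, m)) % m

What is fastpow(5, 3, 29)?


fastpow(5, 3, 29): e is odd, compute fastpow(5, 2, 29)
  fastpow(5, 2, 29): e is even, compute fastpow(5, 1, 29)
    fastpow(5, 1, 29): e is odd, compute fastpow(5, 0, 29)
      fastpow(5, 0, 29) = 1
    (5 * 1) % 29 = 5
  half=5, (5*5) % 29 = 25
(5 * 25) % 29 = 9

9


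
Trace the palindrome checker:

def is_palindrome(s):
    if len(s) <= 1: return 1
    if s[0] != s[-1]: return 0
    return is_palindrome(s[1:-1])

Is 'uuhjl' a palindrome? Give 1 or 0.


is_palindrome('uuhjl'): s[0]='u' != s[-1]='l' -> return 0
Result: 0 (not a palindrome)

0


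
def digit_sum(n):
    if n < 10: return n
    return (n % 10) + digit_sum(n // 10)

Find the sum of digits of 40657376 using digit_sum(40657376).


digit_sum(40657376) = 6 + digit_sum(4065737)
digit_sum(4065737) = 7 + digit_sum(406573)
digit_sum(406573) = 3 + digit_sum(40657)
digit_sum(40657) = 7 + digit_sum(4065)
digit_sum(4065) = 5 + digit_sum(406)
digit_sum(406) = 6 + digit_sum(40)
digit_sum(40) = 0 + digit_sum(4)
digit_sum(4) = 4  (base case)
Total: 6 + 7 + 3 + 7 + 5 + 6 + 0 + 4 = 38

38


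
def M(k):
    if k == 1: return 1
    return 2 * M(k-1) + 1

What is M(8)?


M(8) = 2 * M(7) + 1
M(7) = 2 * M(6) + 1
M(6) = 2 * M(5) + 1
M(5) = 2 * M(4) + 1
M(4) = 2 * M(3) + 1
M(3) = 2 * M(2) + 1
M(2) = 2 * M(1) + 1
M(1) = 1  (base case)
M(2) = 2 * 1 + 1 = 3
M(3) = 2 * 3 + 1 = 7
M(4) = 2 * 7 + 1 = 15
M(5) = 2 * 15 + 1 = 31
M(6) = 2 * 31 + 1 = 63
M(7) = 2 * 63 + 1 = 127
M(8) = 2 * 127 + 1 = 255

255


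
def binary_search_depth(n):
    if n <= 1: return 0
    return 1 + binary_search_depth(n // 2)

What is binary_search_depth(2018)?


2018 / 2 = 1009
1009 / 2 = 504
504 / 2 = 252
252 / 2 = 126
126 / 2 = 63
63 / 2 = 31
31 / 2 = 15
15 / 2 = 7
7 / 2 = 3
3 / 2 = 1
Reached 1 after 10 halvings

10


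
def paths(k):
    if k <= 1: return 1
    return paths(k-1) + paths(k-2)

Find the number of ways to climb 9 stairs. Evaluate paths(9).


Building up from base cases:
paths(0) = 1
paths(1) = 1
paths(2) = paths(1) + paths(0) = 1 + 1 = 2
paths(3) = paths(2) + paths(1) = 2 + 1 = 3
paths(4) = paths(3) + paths(2) = 3 + 2 = 5
paths(5) = paths(4) + paths(3) = 5 + 3 = 8
paths(6) = paths(5) + paths(4) = 8 + 5 = 13
paths(7) = paths(6) + paths(5) = 13 + 8 = 21
paths(8) = paths(7) + paths(6) = 21 + 13 = 34
paths(9) = paths(8) + paths(7) = 34 + 21 = 55

55


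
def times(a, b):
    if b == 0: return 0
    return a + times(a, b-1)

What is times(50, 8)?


times(50, 8) = 50 + times(50, 7)
times(50, 7) = 50 + times(50, 6)
times(50, 6) = 50 + times(50, 5)
times(50, 5) = 50 + times(50, 4)
times(50, 4) = 50 + times(50, 3)
times(50, 3) = 50 + times(50, 2)
times(50, 2) = 50 + times(50, 1)
times(50, 1) = 50 + times(50, 0)
times(50, 0) = 0  (base case)
Total: 50 + 50 + 50 + 50 + 50 + 50 + 50 + 50 + 0 = 400

400


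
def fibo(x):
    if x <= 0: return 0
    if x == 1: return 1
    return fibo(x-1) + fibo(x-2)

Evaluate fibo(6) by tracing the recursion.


Computing fibo(6) bottom-up:
fibo(0) = 0
fibo(1) = 1
fibo(2) = fibo(1) + fibo(0) = 1 + 0 = 1
fibo(3) = fibo(2) + fibo(1) = 1 + 1 = 2
fibo(4) = fibo(3) + fibo(2) = 2 + 1 = 3
fibo(5) = fibo(4) + fibo(3) = 3 + 2 = 5
fibo(6) = fibo(5) + fibo(4) = 5 + 3 = 8

8


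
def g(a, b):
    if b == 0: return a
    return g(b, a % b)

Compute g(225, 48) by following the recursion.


g(225, 48) = g(48, 33)
g(48, 33) = g(33, 15)
g(33, 15) = g(15, 3)
g(15, 3) = g(3, 0)
g(3, 0) = 3  (base case)

3


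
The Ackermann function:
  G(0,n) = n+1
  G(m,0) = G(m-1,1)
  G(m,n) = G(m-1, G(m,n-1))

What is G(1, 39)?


G(1, 39) = G(0, G(1, 38))
  G(1, 38) = G(0, G(1, 37))
    G(1, 37) = G(0, G(1, 36))
      G(1, 36) = G(0, G(1, 35))
        G(1, 35) = G(0, G(1, 34))
          G(1, 34) = G(0, G(1, 33))
          G(1, 33) = G(0, G(1, 32))
          G(1, 32) = G(0, G(1, 31))
          G(1, 31) = G(0, G(1, 30))
          G(1, 30) = G(0, G(1, 29))
          G(1, 29) = G(0, G(1, 28))
          G(1, 28) = G(0, G(1, 27))
          G(1, 27) = G(0, G(1, 26))
          G(1, 26) = G(0, G(1, 25))
          G(1, 25) = G(0, G(1, 24))
          G(1, 24) = G(0, G(1, 23))
          G(1, 23) = G(0, G(1, 22))
          G(1, 22) = G(0, G(1, 21))
          G(1, 21) = G(0, G(1, 20))
          G(1, 20) = G(0, G(1, 19))
          G(1, 19) = G(0, G(1, 18))
          G(1, 18) = G(0, G(1, 17))
          G(1, 17) = G(0, G(1, 16))
          G(1, 16) = G(0, G(1, 15))
          G(1, 15) = G(0, G(1, 14))
... (trace truncated)
Result: G(1, 39) = 41

41


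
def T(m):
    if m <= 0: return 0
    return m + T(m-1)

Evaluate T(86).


T(86)
= 86 + 85 + 84 + 83 + 82 + 81 + 80 + 79 + 78 + 77 + 76 + 75 + 74 + 73 + 72 + 71 + 70 + 69 + 68 + 67 + 66 + 65 + 64 + 63 + 62 + 61 + 60 + 59 + 58 + 57 + 56 + 55 + 54 + 53 + 52 + 51 + 50 + 49 + 48 + 47 + 46 + 45 + 44 + 43 + 42 + 41 + 40 + 39 + 38 + 37 + 36 + 35 + 34 + 33 + 32 + 31 + 30 + 29 + 28 + 27 + 26 + 25 + 24 + 23 + 22 + 21 + 20 + 19 + 18 + 17 + 16 + 15 + 14 + 13 + 12 + 11 + 10 + 9 + 8 + 7 + 6 + 5 + 4 + 3 + 2 + 1 + T(0)
= 86 + 85 + 84 + 83 + 82 + 81 + 80 + 79 + 78 + 77 + 76 + 75 + 74 + 73 + 72 + 71 + 70 + 69 + 68 + 67 + 66 + 65 + 64 + 63 + 62 + 61 + 60 + 59 + 58 + 57 + 56 + 55 + 54 + 53 + 52 + 51 + 50 + 49 + 48 + 47 + 46 + 45 + 44 + 43 + 42 + 41 + 40 + 39 + 38 + 37 + 36 + 35 + 34 + 33 + 32 + 31 + 30 + 29 + 28 + 27 + 26 + 25 + 24 + 23 + 22 + 21 + 20 + 19 + 18 + 17 + 16 + 15 + 14 + 13 + 12 + 11 + 10 + 9 + 8 + 7 + 6 + 5 + 4 + 3 + 2 + 1 + 0
= 3741

3741


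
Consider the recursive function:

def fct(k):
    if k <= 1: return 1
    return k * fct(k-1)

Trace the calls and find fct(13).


fct(13)
= 13 * fct(12)
= 13 * 12 * fct(11)
= 13 * 12 * 11 * fct(10)
= 13 * 12 * 11 * 10 * fct(9)
= 13 * 12 * 11 * 10 * 9 * fct(8)
= 13 * 12 * 11 * 10 * 9 * 8 * fct(7)
= 13 * 12 * 11 * 10 * 9 * 8 * 7 * fct(6)
= 13 * 12 * 11 * 10 * 9 * 8 * 7 * 6 * fct(5)
= 13 * 12 * 11 * 10 * 9 * 8 * 7 * 6 * 5 * fct(4)
= 13 * 12 * 11 * 10 * 9 * 8 * 7 * 6 * 5 * 4 * fct(3)
= 13 * 12 * 11 * 10 * 9 * 8 * 7 * 6 * 5 * 4 * 3 * fct(2)
= 13 * 12 * 11 * 10 * 9 * 8 * 7 * 6 * 5 * 4 * 3 * 2 * fct(1)
= 13 * 12 * 11 * 10 * 9 * 8 * 7 * 6 * 5 * 4 * 3 * 2 * 1
= 6227020800

6227020800


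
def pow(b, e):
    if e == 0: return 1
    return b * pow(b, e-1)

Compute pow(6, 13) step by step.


pow(6, 13)
= 6 * pow(6, 12)
= 6 * 6 * pow(6, 11)
= 6 * 6 * 6 * pow(6, 10)
= 6 * 6 * 6 * 6 * pow(6, 9)
= 6 * 6 * 6 * 6 * 6 * pow(6, 8)
= 6 * 6 * 6 * 6 * 6 * 6 * pow(6, 7)
= 6 * 6 * 6 * 6 * 6 * 6 * 6 * pow(6, 6)
= 6 * 6 * 6 * 6 * 6 * 6 * 6 * 6 * pow(6, 5)
= 6 * 6 * 6 * 6 * 6 * 6 * 6 * 6 * 6 * pow(6, 4)
= 6 * 6 * 6 * 6 * 6 * 6 * 6 * 6 * 6 * 6 * pow(6, 3)
= 6 * 6 * 6 * 6 * 6 * 6 * 6 * 6 * 6 * 6 * 6 * pow(6, 2)
= 6 * 6 * 6 * 6 * 6 * 6 * 6 * 6 * 6 * 6 * 6 * 6 * pow(6, 1)
= 6 * 6 * 6 * 6 * 6 * 6 * 6 * 6 * 6 * 6 * 6 * 6 * 6 * pow(6, 0)
= 6 * 6 * 6 * 6 * 6 * 6 * 6 * 6 * 6 * 6 * 6 * 6 * 6 * 1
= 13060694016

13060694016


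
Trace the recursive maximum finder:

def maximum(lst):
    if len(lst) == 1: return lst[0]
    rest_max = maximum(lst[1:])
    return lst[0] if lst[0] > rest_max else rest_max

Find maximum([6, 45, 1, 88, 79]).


maximum([6, 45, 1, 88, 79]): compare 6 with maximum([45, 1, 88, 79])
maximum([45, 1, 88, 79]): compare 45 with maximum([1, 88, 79])
maximum([1, 88, 79]): compare 1 with maximum([88, 79])
maximum([88, 79]): compare 88 with maximum([79])
maximum([79]) = 79  (base case)
Compare 88 with 79 -> 88
Compare 1 with 88 -> 88
Compare 45 with 88 -> 88
Compare 6 with 88 -> 88

88


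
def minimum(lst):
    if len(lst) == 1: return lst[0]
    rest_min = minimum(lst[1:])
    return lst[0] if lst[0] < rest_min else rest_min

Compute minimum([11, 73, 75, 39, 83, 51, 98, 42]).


minimum([11, 73, 75, 39, 83, 51, 98, 42]): compare 11 with minimum([73, 75, 39, 83, 51, 98, 42])
minimum([73, 75, 39, 83, 51, 98, 42]): compare 73 with minimum([75, 39, 83, 51, 98, 42])
minimum([75, 39, 83, 51, 98, 42]): compare 75 with minimum([39, 83, 51, 98, 42])
minimum([39, 83, 51, 98, 42]): compare 39 with minimum([83, 51, 98, 42])
minimum([83, 51, 98, 42]): compare 83 with minimum([51, 98, 42])
minimum([51, 98, 42]): compare 51 with minimum([98, 42])
minimum([98, 42]): compare 98 with minimum([42])
minimum([42]) = 42  (base case)
Compare 98 with 42 -> 42
Compare 51 with 42 -> 42
Compare 83 with 42 -> 42
Compare 39 with 42 -> 39
Compare 75 with 39 -> 39
Compare 73 with 39 -> 39
Compare 11 with 39 -> 11

11


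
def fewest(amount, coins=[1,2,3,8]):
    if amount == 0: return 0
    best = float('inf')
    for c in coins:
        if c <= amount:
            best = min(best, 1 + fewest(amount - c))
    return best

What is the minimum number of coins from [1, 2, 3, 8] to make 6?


Building up with DP:
fewest(0) = 0
fewest(1) = min(1+fewest(0)=1+0=1) = 1
fewest(2) = min(1+fewest(1)=1+1=2, 1+fewest(0)=1+0=1) = 1
fewest(3) = min(1+fewest(2)=1+1=2, 1+fewest(1)=1+1=2, 1+fewest(0)=1+0=1) = 1
fewest(4) = min(1+fewest(3)=1+1=2, 1+fewest(2)=1+1=2, 1+fewest(1)=1+1=2) = 2
fewest(5) = min(1+fewest(4)=1+2=3, 1+fewest(3)=1+1=2, 1+fewest(2)=1+1=2) = 2
fewest(6) = min(1+fewest(5)=1+2=3, 1+fewest(4)=1+2=3, 1+fewest(3)=1+1=2) = 2

2


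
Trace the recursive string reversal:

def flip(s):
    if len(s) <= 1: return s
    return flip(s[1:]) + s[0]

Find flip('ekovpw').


flip('ekovpw') = flip('kovpw') + 'e'
flip('kovpw') = flip('ovpw') + 'k'
flip('ovpw') = flip('vpw') + 'o'
flip('vpw') = flip('pw') + 'v'
flip('pw') = flip('w') + 'p'
flip('w') = 'w'  (base case)
Concatenating: 'w' + 'p' + 'v' + 'o' + 'k' + 'e' = 'wpvoke'

wpvoke


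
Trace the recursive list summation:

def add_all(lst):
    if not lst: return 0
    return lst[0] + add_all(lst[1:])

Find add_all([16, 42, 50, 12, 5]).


add_all([16, 42, 50, 12, 5]) = 16 + add_all([42, 50, 12, 5])
add_all([42, 50, 12, 5]) = 42 + add_all([50, 12, 5])
add_all([50, 12, 5]) = 50 + add_all([12, 5])
add_all([12, 5]) = 12 + add_all([5])
add_all([5]) = 5 + add_all([])
add_all([]) = 0  (base case)
Total: 16 + 42 + 50 + 12 + 5 + 0 = 125

125


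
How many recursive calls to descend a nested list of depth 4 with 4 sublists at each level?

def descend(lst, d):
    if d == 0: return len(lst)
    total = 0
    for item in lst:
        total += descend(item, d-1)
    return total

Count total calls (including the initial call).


At depth 0 (root): 1 call
At depth 1: each of 1 parents calls descend on 4 children = 4 calls
At depth 2: each of 4 parents calls descend on 4 children = 16 calls
At depth 3: each of 16 parents calls descend on 4 children = 64 calls
At depth 4: each of 64 parents calls descend on 4 children = 256 calls
Total: 1 + 4 + 16 + 64 + 256 = 341

341


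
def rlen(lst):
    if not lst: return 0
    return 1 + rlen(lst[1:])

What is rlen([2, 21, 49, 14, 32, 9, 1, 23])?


rlen([2, 21, 49, 14, 32, 9, 1, 23]) = 1 + rlen([21, 49, 14, 32, 9, 1, 23])
rlen([21, 49, 14, 32, 9, 1, 23]) = 1 + rlen([49, 14, 32, 9, 1, 23])
rlen([49, 14, 32, 9, 1, 23]) = 1 + rlen([14, 32, 9, 1, 23])
rlen([14, 32, 9, 1, 23]) = 1 + rlen([32, 9, 1, 23])
rlen([32, 9, 1, 23]) = 1 + rlen([9, 1, 23])
rlen([9, 1, 23]) = 1 + rlen([1, 23])
rlen([1, 23]) = 1 + rlen([23])
rlen([23]) = 1 + rlen([])
rlen([]) = 0  (base case)
Unwinding: 1 + 1 + 1 + 1 + 1 + 1 + 1 + 1 + 0 = 8

8


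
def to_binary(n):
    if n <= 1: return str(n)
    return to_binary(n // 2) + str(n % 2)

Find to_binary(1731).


to_binary(1731) = to_binary(865) + '1'
to_binary(865) = to_binary(432) + '1'
to_binary(432) = to_binary(216) + '0'
to_binary(216) = to_binary(108) + '0'
to_binary(108) = to_binary(54) + '0'
to_binary(54) = to_binary(27) + '0'
to_binary(27) = to_binary(13) + '1'
to_binary(13) = to_binary(6) + '1'
to_binary(6) = to_binary(3) + '0'
to_binary(3) = to_binary(1) + '1'
to_binary(1) = '1'  (base case)
Concatenating: '1' + '1' + '0' + '1' + '1' + '0' + '0' + '0' + '0' + '1' + '1' = '11011000011'

11011000011


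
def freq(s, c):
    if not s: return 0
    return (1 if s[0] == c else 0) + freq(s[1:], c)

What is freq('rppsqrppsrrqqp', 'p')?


s[0]='r' != 'p' -> 0
s[0]='p' == 'p' -> 1
s[0]='p' == 'p' -> 1
s[0]='s' != 'p' -> 0
s[0]='q' != 'p' -> 0
s[0]='r' != 'p' -> 0
s[0]='p' == 'p' -> 1
s[0]='p' == 'p' -> 1
s[0]='s' != 'p' -> 0
s[0]='r' != 'p' -> 0
s[0]='r' != 'p' -> 0
s[0]='q' != 'p' -> 0
s[0]='q' != 'p' -> 0
s[0]='p' == 'p' -> 1
Sum: 0 + 1 + 1 + 0 + 0 + 0 + 1 + 1 + 0 + 0 + 0 + 0 + 0 + 1 = 5

5


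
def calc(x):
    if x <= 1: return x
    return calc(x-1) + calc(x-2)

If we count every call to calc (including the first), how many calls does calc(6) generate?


Let C(n) = total calls for calc(n)
C(0) = 1, C(1) = 1
C(2) = 1 + C(1) + C(0) = 1 + 1 + 1 = 3
C(3) = 1 + C(2) + C(1) = 1 + 3 + 1 = 5
C(4) = 1 + C(3) + C(2) = 1 + 5 + 3 = 9
C(5) = 1 + C(4) + C(3) = 1 + 9 + 5 = 15
C(6) = 1 + C(5) + C(4) = 1 + 15 + 9 = 25

25


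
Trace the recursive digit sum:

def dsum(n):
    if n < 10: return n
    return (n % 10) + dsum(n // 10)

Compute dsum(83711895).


dsum(83711895) = 5 + dsum(8371189)
dsum(8371189) = 9 + dsum(837118)
dsum(837118) = 8 + dsum(83711)
dsum(83711) = 1 + dsum(8371)
dsum(8371) = 1 + dsum(837)
dsum(837) = 7 + dsum(83)
dsum(83) = 3 + dsum(8)
dsum(8) = 8  (base case)
Total: 5 + 9 + 8 + 1 + 1 + 7 + 3 + 8 = 42

42


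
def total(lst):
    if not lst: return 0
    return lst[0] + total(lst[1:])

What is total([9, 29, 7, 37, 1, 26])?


total([9, 29, 7, 37, 1, 26]) = 9 + total([29, 7, 37, 1, 26])
total([29, 7, 37, 1, 26]) = 29 + total([7, 37, 1, 26])
total([7, 37, 1, 26]) = 7 + total([37, 1, 26])
total([37, 1, 26]) = 37 + total([1, 26])
total([1, 26]) = 1 + total([26])
total([26]) = 26 + total([])
total([]) = 0  (base case)
Total: 9 + 29 + 7 + 37 + 1 + 26 + 0 = 109

109


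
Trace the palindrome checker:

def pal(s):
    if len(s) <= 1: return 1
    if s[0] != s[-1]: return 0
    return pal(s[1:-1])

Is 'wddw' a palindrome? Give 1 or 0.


pal('wddw'): s[0]='w' == s[-1]='w' -> check pal('dd')
pal('dd'): s[0]='d' == s[-1]='d' -> check pal('')
pal(''): len <= 1 -> return 1  (base case)
Result: 1 (palindrome)

1


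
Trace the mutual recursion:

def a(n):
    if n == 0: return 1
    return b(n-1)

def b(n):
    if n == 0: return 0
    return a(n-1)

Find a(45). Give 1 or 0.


a(45) = b(44)
b(44) = a(43)
a(43) = b(42)
b(42) = a(41)
a(41) = b(40)
b(40) = a(39)
a(39) = b(38)
b(38) = a(37)
a(37) = b(36)
b(36) = a(35)
a(35) = b(34)
b(34) = a(33)
a(33) = b(32)
b(32) = a(31)
a(31) = b(30)
b(30) = a(29)
a(29) = b(28)
b(28) = a(27)
a(27) = b(26)
b(26) = a(25)
a(25) = b(24)
b(24) = a(23)
a(23) = b(22)
b(22) = a(21)
a(21) = b(20)
b(20) = a(19)
a(19) = b(18)
b(18) = a(17)
a(17) = b(16)
b(16) = a(15)
a(15) = b(14)
b(14) = a(13)
a(13) = b(12)
b(12) = a(11)
a(11) = b(10)
b(10) = a(9)
a(9) = b(8)
b(8) = a(7)
a(7) = b(6)
b(6) = a(5)
a(5) = b(4)
b(4) = a(3)
a(3) = b(2)
b(2) = a(1)
a(1) = b(0)
b(0) = 0  (base case)
Result: 0

0


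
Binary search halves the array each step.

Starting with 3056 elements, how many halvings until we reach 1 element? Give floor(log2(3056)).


3056 / 2 = 1528
1528 / 2 = 764
764 / 2 = 382
382 / 2 = 191
191 / 2 = 95
95 / 2 = 47
47 / 2 = 23
23 / 2 = 11
11 / 2 = 5
5 / 2 = 2
2 / 2 = 1
Reached 1 after 11 halvings

11


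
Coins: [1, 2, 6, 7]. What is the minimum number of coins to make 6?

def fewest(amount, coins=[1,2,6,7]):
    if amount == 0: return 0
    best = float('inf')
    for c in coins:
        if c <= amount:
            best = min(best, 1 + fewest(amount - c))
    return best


Building up with DP:
fewest(0) = 0
fewest(1) = min(1+fewest(0)=1+0=1) = 1
fewest(2) = min(1+fewest(1)=1+1=2, 1+fewest(0)=1+0=1) = 1
fewest(3) = min(1+fewest(2)=1+1=2, 1+fewest(1)=1+1=2) = 2
fewest(4) = min(1+fewest(3)=1+2=3, 1+fewest(2)=1+1=2) = 2
fewest(5) = min(1+fewest(4)=1+2=3, 1+fewest(3)=1+2=3) = 3
fewest(6) = min(1+fewest(5)=1+3=4, 1+fewest(4)=1+2=3, 1+fewest(0)=1+0=1) = 1

1


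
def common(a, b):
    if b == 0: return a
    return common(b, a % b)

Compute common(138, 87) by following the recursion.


common(138, 87) = common(87, 51)
common(87, 51) = common(51, 36)
common(51, 36) = common(36, 15)
common(36, 15) = common(15, 6)
common(15, 6) = common(6, 3)
common(6, 3) = common(3, 0)
common(3, 0) = 3  (base case)

3


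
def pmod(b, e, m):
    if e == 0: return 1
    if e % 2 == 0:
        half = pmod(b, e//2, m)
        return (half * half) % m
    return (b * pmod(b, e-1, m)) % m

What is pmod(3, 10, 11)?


pmod(3, 10, 11): e is even, compute pmod(3, 5, 11)
  pmod(3, 5, 11): e is odd, compute pmod(3, 4, 11)
    pmod(3, 4, 11): e is even, compute pmod(3, 2, 11)
      pmod(3, 2, 11): e is even, compute pmod(3, 1, 11)
        pmod(3, 1, 11): e is odd, compute pmod(3, 0, 11)
          pmod(3, 0, 11) = 1
        (3 * 1) % 11 = 3
      half=3, (3*3) % 11 = 9
    half=9, (9*9) % 11 = 4
  (3 * 4) % 11 = 1
half=1, (1*1) % 11 = 1

1


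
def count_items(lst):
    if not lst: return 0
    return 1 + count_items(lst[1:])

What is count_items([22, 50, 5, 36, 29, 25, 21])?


count_items([22, 50, 5, 36, 29, 25, 21]) = 1 + count_items([50, 5, 36, 29, 25, 21])
count_items([50, 5, 36, 29, 25, 21]) = 1 + count_items([5, 36, 29, 25, 21])
count_items([5, 36, 29, 25, 21]) = 1 + count_items([36, 29, 25, 21])
count_items([36, 29, 25, 21]) = 1 + count_items([29, 25, 21])
count_items([29, 25, 21]) = 1 + count_items([25, 21])
count_items([25, 21]) = 1 + count_items([21])
count_items([21]) = 1 + count_items([])
count_items([]) = 0  (base case)
Unwinding: 1 + 1 + 1 + 1 + 1 + 1 + 1 + 0 = 7

7


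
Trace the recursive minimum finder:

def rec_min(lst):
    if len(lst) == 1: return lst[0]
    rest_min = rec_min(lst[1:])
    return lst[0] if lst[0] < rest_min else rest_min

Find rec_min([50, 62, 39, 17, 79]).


rec_min([50, 62, 39, 17, 79]): compare 50 with rec_min([62, 39, 17, 79])
rec_min([62, 39, 17, 79]): compare 62 with rec_min([39, 17, 79])
rec_min([39, 17, 79]): compare 39 with rec_min([17, 79])
rec_min([17, 79]): compare 17 with rec_min([79])
rec_min([79]) = 79  (base case)
Compare 17 with 79 -> 17
Compare 39 with 17 -> 17
Compare 62 with 17 -> 17
Compare 50 with 17 -> 17

17


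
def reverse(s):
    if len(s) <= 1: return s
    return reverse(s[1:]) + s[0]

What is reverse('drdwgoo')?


reverse('drdwgoo') = reverse('rdwgoo') + 'd'
reverse('rdwgoo') = reverse('dwgoo') + 'r'
reverse('dwgoo') = reverse('wgoo') + 'd'
reverse('wgoo') = reverse('goo') + 'w'
reverse('goo') = reverse('oo') + 'g'
reverse('oo') = reverse('o') + 'o'
reverse('o') = 'o'  (base case)
Concatenating: 'o' + 'o' + 'g' + 'w' + 'd' + 'r' + 'd' = 'oogwdrd'

oogwdrd


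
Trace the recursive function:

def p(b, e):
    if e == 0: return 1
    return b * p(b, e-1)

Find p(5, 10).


p(5, 10)
= 5 * p(5, 9)
= 5 * 5 * p(5, 8)
= 5 * 5 * 5 * p(5, 7)
= 5 * 5 * 5 * 5 * p(5, 6)
= 5 * 5 * 5 * 5 * 5 * p(5, 5)
= 5 * 5 * 5 * 5 * 5 * 5 * p(5, 4)
= 5 * 5 * 5 * 5 * 5 * 5 * 5 * p(5, 3)
= 5 * 5 * 5 * 5 * 5 * 5 * 5 * 5 * p(5, 2)
= 5 * 5 * 5 * 5 * 5 * 5 * 5 * 5 * 5 * p(5, 1)
= 5 * 5 * 5 * 5 * 5 * 5 * 5 * 5 * 5 * 5 * p(5, 0)
= 5 * 5 * 5 * 5 * 5 * 5 * 5 * 5 * 5 * 5 * 1
= 9765625

9765625


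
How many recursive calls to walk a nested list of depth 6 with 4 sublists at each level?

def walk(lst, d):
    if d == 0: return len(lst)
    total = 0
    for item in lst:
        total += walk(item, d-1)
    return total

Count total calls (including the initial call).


At depth 0 (root): 1 call
At depth 1: each of 1 parents calls walk on 4 children = 4 calls
At depth 2: each of 4 parents calls walk on 4 children = 16 calls
At depth 3: each of 16 parents calls walk on 4 children = 64 calls
At depth 4: each of 64 parents calls walk on 4 children = 256 calls
At depth 5: each of 256 parents calls walk on 4 children = 1024 calls
At depth 6: each of 1024 parents calls walk on 4 children = 4096 calls
Total: 1 + 4 + 16 + 64 + 256 + 1024 + 4096 = 5461

5461


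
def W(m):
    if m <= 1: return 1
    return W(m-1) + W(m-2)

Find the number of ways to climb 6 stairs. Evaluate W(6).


Building up from base cases:
W(0) = 1
W(1) = 1
W(2) = W(1) + W(0) = 1 + 1 = 2
W(3) = W(2) + W(1) = 2 + 1 = 3
W(4) = W(3) + W(2) = 3 + 2 = 5
W(5) = W(4) + W(3) = 5 + 3 = 8
W(6) = W(5) + W(4) = 8 + 5 = 13

13


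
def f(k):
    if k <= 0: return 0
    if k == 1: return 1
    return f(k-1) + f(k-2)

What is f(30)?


Computing f(30) bottom-up:
f(0) = 0
f(1) = 1
f(2) = f(1) + f(0) = 1 + 0 = 1
f(3) = f(2) + f(1) = 1 + 1 = 2
f(4) = f(3) + f(2) = 2 + 1 = 3
f(5) = f(4) + f(3) = 3 + 2 = 5
f(6) = f(5) + f(4) = 5 + 3 = 8
f(7) = f(6) + f(5) = 8 + 5 = 13
f(8) = f(7) + f(6) = 13 + 8 = 21
f(9) = f(8) + f(7) = 21 + 13 = 34
f(10) = f(9) + f(8) = 34 + 21 = 55
f(11) = f(10) + f(9) = 55 + 34 = 89
f(12) = f(11) + f(10) = 89 + 55 = 144
f(13) = f(12) + f(11) = 144 + 89 = 233
f(14) = f(13) + f(12) = 233 + 144 = 377
f(15) = f(14) + f(13) = 377 + 233 = 610
f(16) = f(15) + f(14) = 610 + 377 = 987
f(17) = f(16) + f(15) = 987 + 610 = 1597
f(18) = f(17) + f(16) = 1597 + 987 = 2584
f(19) = f(18) + f(17) = 2584 + 1597 = 4181
f(20) = f(19) + f(18) = 4181 + 2584 = 6765
f(21) = f(20) + f(19) = 6765 + 4181 = 10946
f(22) = f(21) + f(20) = 10946 + 6765 = 17711
f(23) = f(22) + f(21) = 17711 + 10946 = 28657
f(24) = f(23) + f(22) = 28657 + 17711 = 46368
f(25) = f(24) + f(23) = 46368 + 28657 = 75025
f(26) = f(25) + f(24) = 75025 + 46368 = 121393
f(27) = f(26) + f(25) = 121393 + 75025 = 196418
f(28) = f(27) + f(26) = 196418 + 121393 = 317811
f(29) = f(28) + f(27) = 317811 + 196418 = 514229
f(30) = f(29) + f(28) = 514229 + 317811 = 832040

832040


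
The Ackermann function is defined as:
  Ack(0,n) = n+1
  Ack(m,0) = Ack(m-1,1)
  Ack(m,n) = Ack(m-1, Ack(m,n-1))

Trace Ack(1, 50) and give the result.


Ack(1, 50) = Ack(0, Ack(1, 49))
  Ack(1, 49) = Ack(0, Ack(1, 48))
    Ack(1, 48) = Ack(0, Ack(1, 47))
      Ack(1, 47) = Ack(0, Ack(1, 46))
        Ack(1, 46) = Ack(0, Ack(1, 45))
          Ack(1, 45) = Ack(0, Ack(1, 44))
          Ack(1, 44) = Ack(0, Ack(1, 43))
          Ack(1, 43) = Ack(0, Ack(1, 42))
          Ack(1, 42) = Ack(0, Ack(1, 41))
          Ack(1, 41) = Ack(0, Ack(1, 40))
          Ack(1, 40) = Ack(0, Ack(1, 39))
          Ack(1, 39) = Ack(0, Ack(1, 38))
          Ack(1, 38) = Ack(0, Ack(1, 37))
          Ack(1, 37) = Ack(0, Ack(1, 36))
          Ack(1, 36) = Ack(0, Ack(1, 35))
          Ack(1, 35) = Ack(0, Ack(1, 34))
          Ack(1, 34) = Ack(0, Ack(1, 33))
          Ack(1, 33) = Ack(0, Ack(1, 32))
          Ack(1, 32) = Ack(0, Ack(1, 31))
          Ack(1, 31) = Ack(0, Ack(1, 30))
          Ack(1, 30) = Ack(0, Ack(1, 29))
          Ack(1, 29) = Ack(0, Ack(1, 28))
          Ack(1, 28) = Ack(0, Ack(1, 27))
          Ack(1, 27) = Ack(0, Ack(1, 26))
          Ack(1, 26) = Ack(0, Ack(1, 25))
... (trace truncated)
Result: Ack(1, 50) = 52

52


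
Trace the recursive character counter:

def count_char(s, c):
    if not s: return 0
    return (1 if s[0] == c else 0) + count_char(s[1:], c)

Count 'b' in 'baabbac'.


s[0]='b' == 'b' -> 1
s[0]='a' != 'b' -> 0
s[0]='a' != 'b' -> 0
s[0]='b' == 'b' -> 1
s[0]='b' == 'b' -> 1
s[0]='a' != 'b' -> 0
s[0]='c' != 'b' -> 0
Sum: 1 + 0 + 0 + 1 + 1 + 0 + 0 = 3

3


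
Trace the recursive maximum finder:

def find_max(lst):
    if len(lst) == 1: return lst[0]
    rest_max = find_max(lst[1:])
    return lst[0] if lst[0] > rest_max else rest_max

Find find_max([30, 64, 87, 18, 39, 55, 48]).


find_max([30, 64, 87, 18, 39, 55, 48]): compare 30 with find_max([64, 87, 18, 39, 55, 48])
find_max([64, 87, 18, 39, 55, 48]): compare 64 with find_max([87, 18, 39, 55, 48])
find_max([87, 18, 39, 55, 48]): compare 87 with find_max([18, 39, 55, 48])
find_max([18, 39, 55, 48]): compare 18 with find_max([39, 55, 48])
find_max([39, 55, 48]): compare 39 with find_max([55, 48])
find_max([55, 48]): compare 55 with find_max([48])
find_max([48]) = 48  (base case)
Compare 55 with 48 -> 55
Compare 39 with 55 -> 55
Compare 18 with 55 -> 55
Compare 87 with 55 -> 87
Compare 64 with 87 -> 87
Compare 30 with 87 -> 87

87


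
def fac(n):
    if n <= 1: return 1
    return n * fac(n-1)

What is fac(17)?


fac(17)
= 17 * fac(16)
= 17 * 16 * fac(15)
= 17 * 16 * 15 * fac(14)
= 17 * 16 * 15 * 14 * fac(13)
= 17 * 16 * 15 * 14 * 13 * fac(12)
= 17 * 16 * 15 * 14 * 13 * 12 * fac(11)
= 17 * 16 * 15 * 14 * 13 * 12 * 11 * fac(10)
= 17 * 16 * 15 * 14 * 13 * 12 * 11 * 10 * fac(9)
= 17 * 16 * 15 * 14 * 13 * 12 * 11 * 10 * 9 * fac(8)
= 17 * 16 * 15 * 14 * 13 * 12 * 11 * 10 * 9 * 8 * fac(7)
= 17 * 16 * 15 * 14 * 13 * 12 * 11 * 10 * 9 * 8 * 7 * fac(6)
= 17 * 16 * 15 * 14 * 13 * 12 * 11 * 10 * 9 * 8 * 7 * 6 * fac(5)
= 17 * 16 * 15 * 14 * 13 * 12 * 11 * 10 * 9 * 8 * 7 * 6 * 5 * fac(4)
= 17 * 16 * 15 * 14 * 13 * 12 * 11 * 10 * 9 * 8 * 7 * 6 * 5 * 4 * fac(3)
= 17 * 16 * 15 * 14 * 13 * 12 * 11 * 10 * 9 * 8 * 7 * 6 * 5 * 4 * 3 * fac(2)
= 17 * 16 * 15 * 14 * 13 * 12 * 11 * 10 * 9 * 8 * 7 * 6 * 5 * 4 * 3 * 2 * fac(1)
= 17 * 16 * 15 * 14 * 13 * 12 * 11 * 10 * 9 * 8 * 7 * 6 * 5 * 4 * 3 * 2 * 1
= 355687428096000

355687428096000


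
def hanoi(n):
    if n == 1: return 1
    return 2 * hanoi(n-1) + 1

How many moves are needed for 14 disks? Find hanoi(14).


hanoi(14) = 2 * hanoi(13) + 1
hanoi(13) = 2 * hanoi(12) + 1
hanoi(12) = 2 * hanoi(11) + 1
hanoi(11) = 2 * hanoi(10) + 1
hanoi(10) = 2 * hanoi(9) + 1
hanoi(9) = 2 * hanoi(8) + 1
hanoi(8) = 2 * hanoi(7) + 1
hanoi(7) = 2 * hanoi(6) + 1
hanoi(6) = 2 * hanoi(5) + 1
hanoi(5) = 2 * hanoi(4) + 1
hanoi(4) = 2 * hanoi(3) + 1
hanoi(3) = 2 * hanoi(2) + 1
hanoi(2) = 2 * hanoi(1) + 1
hanoi(1) = 1  (base case)
hanoi(2) = 2 * 1 + 1 = 3
hanoi(3) = 2 * 3 + 1 = 7
hanoi(4) = 2 * 7 + 1 = 15
hanoi(5) = 2 * 15 + 1 = 31
hanoi(6) = 2 * 31 + 1 = 63
hanoi(7) = 2 * 63 + 1 = 127
hanoi(8) = 2 * 127 + 1 = 255
hanoi(9) = 2 * 255 + 1 = 511
hanoi(10) = 2 * 511 + 1 = 1023
hanoi(11) = 2 * 1023 + 1 = 2047
hanoi(12) = 2 * 2047 + 1 = 4095
hanoi(13) = 2 * 4095 + 1 = 8191
hanoi(14) = 2 * 8191 + 1 = 16383

16383


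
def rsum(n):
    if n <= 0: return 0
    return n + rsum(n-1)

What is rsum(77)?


rsum(77)
= 77 + 76 + 75 + 74 + 73 + 72 + 71 + 70 + 69 + 68 + 67 + 66 + 65 + 64 + 63 + 62 + 61 + 60 + 59 + 58 + 57 + 56 + 55 + 54 + 53 + 52 + 51 + 50 + 49 + 48 + 47 + 46 + 45 + 44 + 43 + 42 + 41 + 40 + 39 + 38 + 37 + 36 + 35 + 34 + 33 + 32 + 31 + 30 + 29 + 28 + 27 + 26 + 25 + 24 + 23 + 22 + 21 + 20 + 19 + 18 + 17 + 16 + 15 + 14 + 13 + 12 + 11 + 10 + 9 + 8 + 7 + 6 + 5 + 4 + 3 + 2 + 1 + rsum(0)
= 77 + 76 + 75 + 74 + 73 + 72 + 71 + 70 + 69 + 68 + 67 + 66 + 65 + 64 + 63 + 62 + 61 + 60 + 59 + 58 + 57 + 56 + 55 + 54 + 53 + 52 + 51 + 50 + 49 + 48 + 47 + 46 + 45 + 44 + 43 + 42 + 41 + 40 + 39 + 38 + 37 + 36 + 35 + 34 + 33 + 32 + 31 + 30 + 29 + 28 + 27 + 26 + 25 + 24 + 23 + 22 + 21 + 20 + 19 + 18 + 17 + 16 + 15 + 14 + 13 + 12 + 11 + 10 + 9 + 8 + 7 + 6 + 5 + 4 + 3 + 2 + 1 + 0
= 3003

3003


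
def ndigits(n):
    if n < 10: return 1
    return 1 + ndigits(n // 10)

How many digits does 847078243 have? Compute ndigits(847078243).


ndigits(847078243) = 1 + ndigits(84707824)
ndigits(84707824) = 1 + ndigits(8470782)
ndigits(8470782) = 1 + ndigits(847078)
ndigits(847078) = 1 + ndigits(84707)
ndigits(84707) = 1 + ndigits(8470)
ndigits(8470) = 1 + ndigits(847)
ndigits(847) = 1 + ndigits(84)
ndigits(84) = 1 + ndigits(8)
ndigits(8) = 1  (base case: 8 < 10)
Unwinding: 1 + 1 + 1 + 1 + 1 + 1 + 1 + 1 + 1 = 9

9


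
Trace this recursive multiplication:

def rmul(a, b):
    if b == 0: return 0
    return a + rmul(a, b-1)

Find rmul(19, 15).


rmul(19, 15) = 19 + rmul(19, 14)
rmul(19, 14) = 19 + rmul(19, 13)
rmul(19, 13) = 19 + rmul(19, 12)
rmul(19, 12) = 19 + rmul(19, 11)
rmul(19, 11) = 19 + rmul(19, 10)
rmul(19, 10) = 19 + rmul(19, 9)
rmul(19, 9) = 19 + rmul(19, 8)
rmul(19, 8) = 19 + rmul(19, 7)
rmul(19, 7) = 19 + rmul(19, 6)
rmul(19, 6) = 19 + rmul(19, 5)
rmul(19, 5) = 19 + rmul(19, 4)
rmul(19, 4) = 19 + rmul(19, 3)
rmul(19, 3) = 19 + rmul(19, 2)
rmul(19, 2) = 19 + rmul(19, 1)
rmul(19, 1) = 19 + rmul(19, 0)
rmul(19, 0) = 0  (base case)
Total: 19 + 19 + 19 + 19 + 19 + 19 + 19 + 19 + 19 + 19 + 19 + 19 + 19 + 19 + 19 + 0 = 285

285


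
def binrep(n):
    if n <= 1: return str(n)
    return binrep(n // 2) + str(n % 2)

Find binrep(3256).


binrep(3256) = binrep(1628) + '0'
binrep(1628) = binrep(814) + '0'
binrep(814) = binrep(407) + '0'
binrep(407) = binrep(203) + '1'
binrep(203) = binrep(101) + '1'
binrep(101) = binrep(50) + '1'
binrep(50) = binrep(25) + '0'
binrep(25) = binrep(12) + '1'
binrep(12) = binrep(6) + '0'
binrep(6) = binrep(3) + '0'
binrep(3) = binrep(1) + '1'
binrep(1) = '1'  (base case)
Concatenating: '1' + '1' + '0' + '0' + '1' + '0' + '1' + '1' + '1' + '0' + '0' + '0' = '110010111000'

110010111000


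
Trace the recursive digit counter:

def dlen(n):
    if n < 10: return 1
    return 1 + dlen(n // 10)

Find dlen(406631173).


dlen(406631173) = 1 + dlen(40663117)
dlen(40663117) = 1 + dlen(4066311)
dlen(4066311) = 1 + dlen(406631)
dlen(406631) = 1 + dlen(40663)
dlen(40663) = 1 + dlen(4066)
dlen(4066) = 1 + dlen(406)
dlen(406) = 1 + dlen(40)
dlen(40) = 1 + dlen(4)
dlen(4) = 1  (base case: 4 < 10)
Unwinding: 1 + 1 + 1 + 1 + 1 + 1 + 1 + 1 + 1 = 9

9


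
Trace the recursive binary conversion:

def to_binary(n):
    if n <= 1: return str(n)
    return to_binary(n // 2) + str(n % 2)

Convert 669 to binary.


to_binary(669) = to_binary(334) + '1'
to_binary(334) = to_binary(167) + '0'
to_binary(167) = to_binary(83) + '1'
to_binary(83) = to_binary(41) + '1'
to_binary(41) = to_binary(20) + '1'
to_binary(20) = to_binary(10) + '0'
to_binary(10) = to_binary(5) + '0'
to_binary(5) = to_binary(2) + '1'
to_binary(2) = to_binary(1) + '0'
to_binary(1) = '1'  (base case)
Concatenating: '1' + '0' + '1' + '0' + '0' + '1' + '1' + '1' + '0' + '1' = '1010011101'

1010011101


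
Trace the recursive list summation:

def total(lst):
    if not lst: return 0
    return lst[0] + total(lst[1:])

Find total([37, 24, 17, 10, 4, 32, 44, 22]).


total([37, 24, 17, 10, 4, 32, 44, 22]) = 37 + total([24, 17, 10, 4, 32, 44, 22])
total([24, 17, 10, 4, 32, 44, 22]) = 24 + total([17, 10, 4, 32, 44, 22])
total([17, 10, 4, 32, 44, 22]) = 17 + total([10, 4, 32, 44, 22])
total([10, 4, 32, 44, 22]) = 10 + total([4, 32, 44, 22])
total([4, 32, 44, 22]) = 4 + total([32, 44, 22])
total([32, 44, 22]) = 32 + total([44, 22])
total([44, 22]) = 44 + total([22])
total([22]) = 22 + total([])
total([]) = 0  (base case)
Total: 37 + 24 + 17 + 10 + 4 + 32 + 44 + 22 + 0 = 190

190


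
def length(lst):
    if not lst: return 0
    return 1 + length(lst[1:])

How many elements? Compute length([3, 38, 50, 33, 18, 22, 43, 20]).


length([3, 38, 50, 33, 18, 22, 43, 20]) = 1 + length([38, 50, 33, 18, 22, 43, 20])
length([38, 50, 33, 18, 22, 43, 20]) = 1 + length([50, 33, 18, 22, 43, 20])
length([50, 33, 18, 22, 43, 20]) = 1 + length([33, 18, 22, 43, 20])
length([33, 18, 22, 43, 20]) = 1 + length([18, 22, 43, 20])
length([18, 22, 43, 20]) = 1 + length([22, 43, 20])
length([22, 43, 20]) = 1 + length([43, 20])
length([43, 20]) = 1 + length([20])
length([20]) = 1 + length([])
length([]) = 0  (base case)
Unwinding: 1 + 1 + 1 + 1 + 1 + 1 + 1 + 1 + 0 = 8

8


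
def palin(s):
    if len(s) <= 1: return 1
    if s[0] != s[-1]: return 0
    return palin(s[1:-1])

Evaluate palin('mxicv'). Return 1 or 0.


palin('mxicv'): s[0]='m' != s[-1]='v' -> return 0
Result: 0 (not a palindrome)

0


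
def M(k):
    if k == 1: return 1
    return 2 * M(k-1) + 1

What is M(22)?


M(22) = 2 * M(21) + 1
M(21) = 2 * M(20) + 1
M(20) = 2 * M(19) + 1
M(19) = 2 * M(18) + 1
M(18) = 2 * M(17) + 1
M(17) = 2 * M(16) + 1
M(16) = 2 * M(15) + 1
M(15) = 2 * M(14) + 1
M(14) = 2 * M(13) + 1
M(13) = 2 * M(12) + 1
M(12) = 2 * M(11) + 1
M(11) = 2 * M(10) + 1
M(10) = 2 * M(9) + 1
M(9) = 2 * M(8) + 1
M(8) = 2 * M(7) + 1
M(7) = 2 * M(6) + 1
M(6) = 2 * M(5) + 1
M(5) = 2 * M(4) + 1
M(4) = 2 * M(3) + 1
M(3) = 2 * M(2) + 1
M(2) = 2 * M(1) + 1
M(1) = 1  (base case)
M(2) = 2 * 1 + 1 = 3
M(3) = 2 * 3 + 1 = 7
M(4) = 2 * 7 + 1 = 15
M(5) = 2 * 15 + 1 = 31
M(6) = 2 * 31 + 1 = 63
M(7) = 2 * 63 + 1 = 127
M(8) = 2 * 127 + 1 = 255
M(9) = 2 * 255 + 1 = 511
M(10) = 2 * 511 + 1 = 1023
M(11) = 2 * 1023 + 1 = 2047
M(12) = 2 * 2047 + 1 = 4095
M(13) = 2 * 4095 + 1 = 8191
M(14) = 2 * 8191 + 1 = 16383
M(15) = 2 * 16383 + 1 = 32767
M(16) = 2 * 32767 + 1 = 65535
M(17) = 2 * 65535 + 1 = 131071
M(18) = 2 * 131071 + 1 = 262143
M(19) = 2 * 262143 + 1 = 524287
M(20) = 2 * 524287 + 1 = 1048575
M(21) = 2 * 1048575 + 1 = 2097151
M(22) = 2 * 2097151 + 1 = 4194303

4194303


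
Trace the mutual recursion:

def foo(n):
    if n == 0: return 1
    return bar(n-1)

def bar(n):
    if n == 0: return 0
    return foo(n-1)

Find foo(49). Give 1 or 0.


foo(49) = bar(48)
bar(48) = foo(47)
foo(47) = bar(46)
bar(46) = foo(45)
foo(45) = bar(44)
bar(44) = foo(43)
foo(43) = bar(42)
bar(42) = foo(41)
foo(41) = bar(40)
bar(40) = foo(39)
foo(39) = bar(38)
bar(38) = foo(37)
foo(37) = bar(36)
bar(36) = foo(35)
foo(35) = bar(34)
bar(34) = foo(33)
foo(33) = bar(32)
bar(32) = foo(31)
foo(31) = bar(30)
bar(30) = foo(29)
foo(29) = bar(28)
bar(28) = foo(27)
foo(27) = bar(26)
bar(26) = foo(25)
foo(25) = bar(24)
bar(24) = foo(23)
foo(23) = bar(22)
bar(22) = foo(21)
foo(21) = bar(20)
bar(20) = foo(19)
foo(19) = bar(18)
bar(18) = foo(17)
foo(17) = bar(16)
bar(16) = foo(15)
foo(15) = bar(14)
bar(14) = foo(13)
foo(13) = bar(12)
bar(12) = foo(11)
foo(11) = bar(10)
bar(10) = foo(9)
foo(9) = bar(8)
bar(8) = foo(7)
foo(7) = bar(6)
bar(6) = foo(5)
foo(5) = bar(4)
bar(4) = foo(3)
foo(3) = bar(2)
bar(2) = foo(1)
foo(1) = bar(0)
bar(0) = 0  (base case)
Result: 0

0


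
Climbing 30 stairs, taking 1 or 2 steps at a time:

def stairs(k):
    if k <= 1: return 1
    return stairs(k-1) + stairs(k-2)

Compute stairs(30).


Building up from base cases:
stairs(0) = 1
stairs(1) = 1
stairs(2) = stairs(1) + stairs(0) = 1 + 1 = 2
stairs(3) = stairs(2) + stairs(1) = 2 + 1 = 3
stairs(4) = stairs(3) + stairs(2) = 3 + 2 = 5
stairs(5) = stairs(4) + stairs(3) = 5 + 3 = 8
stairs(6) = stairs(5) + stairs(4) = 8 + 5 = 13
stairs(7) = stairs(6) + stairs(5) = 13 + 8 = 21
stairs(8) = stairs(7) + stairs(6) = 21 + 13 = 34
stairs(9) = stairs(8) + stairs(7) = 34 + 21 = 55
stairs(10) = stairs(9) + stairs(8) = 55 + 34 = 89
stairs(11) = stairs(10) + stairs(9) = 89 + 55 = 144
stairs(12) = stairs(11) + stairs(10) = 144 + 89 = 233
stairs(13) = stairs(12) + stairs(11) = 233 + 144 = 377
stairs(14) = stairs(13) + stairs(12) = 377 + 233 = 610
stairs(15) = stairs(14) + stairs(13) = 610 + 377 = 987
stairs(16) = stairs(15) + stairs(14) = 987 + 610 = 1597
stairs(17) = stairs(16) + stairs(15) = 1597 + 987 = 2584
stairs(18) = stairs(17) + stairs(16) = 2584 + 1597 = 4181
stairs(19) = stairs(18) + stairs(17) = 4181 + 2584 = 6765
stairs(20) = stairs(19) + stairs(18) = 6765 + 4181 = 10946
stairs(21) = stairs(20) + stairs(19) = 10946 + 6765 = 17711
stairs(22) = stairs(21) + stairs(20) = 17711 + 10946 = 28657
stairs(23) = stairs(22) + stairs(21) = 28657 + 17711 = 46368
stairs(24) = stairs(23) + stairs(22) = 46368 + 28657 = 75025
stairs(25) = stairs(24) + stairs(23) = 75025 + 46368 = 121393
stairs(26) = stairs(25) + stairs(24) = 121393 + 75025 = 196418
stairs(27) = stairs(26) + stairs(25) = 196418 + 121393 = 317811
stairs(28) = stairs(27) + stairs(26) = 317811 + 196418 = 514229
stairs(29) = stairs(28) + stairs(27) = 514229 + 317811 = 832040
stairs(30) = stairs(29) + stairs(28) = 832040 + 514229 = 1346269

1346269


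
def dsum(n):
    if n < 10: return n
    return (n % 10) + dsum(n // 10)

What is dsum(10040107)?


dsum(10040107) = 7 + dsum(1004010)
dsum(1004010) = 0 + dsum(100401)
dsum(100401) = 1 + dsum(10040)
dsum(10040) = 0 + dsum(1004)
dsum(1004) = 4 + dsum(100)
dsum(100) = 0 + dsum(10)
dsum(10) = 0 + dsum(1)
dsum(1) = 1  (base case)
Total: 7 + 0 + 1 + 0 + 4 + 0 + 0 + 1 = 13

13


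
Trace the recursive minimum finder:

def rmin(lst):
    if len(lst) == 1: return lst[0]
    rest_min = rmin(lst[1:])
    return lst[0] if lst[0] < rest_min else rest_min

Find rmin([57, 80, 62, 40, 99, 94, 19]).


rmin([57, 80, 62, 40, 99, 94, 19]): compare 57 with rmin([80, 62, 40, 99, 94, 19])
rmin([80, 62, 40, 99, 94, 19]): compare 80 with rmin([62, 40, 99, 94, 19])
rmin([62, 40, 99, 94, 19]): compare 62 with rmin([40, 99, 94, 19])
rmin([40, 99, 94, 19]): compare 40 with rmin([99, 94, 19])
rmin([99, 94, 19]): compare 99 with rmin([94, 19])
rmin([94, 19]): compare 94 with rmin([19])
rmin([19]) = 19  (base case)
Compare 94 with 19 -> 19
Compare 99 with 19 -> 19
Compare 40 with 19 -> 19
Compare 62 with 19 -> 19
Compare 80 with 19 -> 19
Compare 57 with 19 -> 19

19


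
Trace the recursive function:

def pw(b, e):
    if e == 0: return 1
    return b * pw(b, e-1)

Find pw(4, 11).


pw(4, 11)
= 4 * pw(4, 10)
= 4 * 4 * pw(4, 9)
= 4 * 4 * 4 * pw(4, 8)
= 4 * 4 * 4 * 4 * pw(4, 7)
= 4 * 4 * 4 * 4 * 4 * pw(4, 6)
= 4 * 4 * 4 * 4 * 4 * 4 * pw(4, 5)
= 4 * 4 * 4 * 4 * 4 * 4 * 4 * pw(4, 4)
= 4 * 4 * 4 * 4 * 4 * 4 * 4 * 4 * pw(4, 3)
= 4 * 4 * 4 * 4 * 4 * 4 * 4 * 4 * 4 * pw(4, 2)
= 4 * 4 * 4 * 4 * 4 * 4 * 4 * 4 * 4 * 4 * pw(4, 1)
= 4 * 4 * 4 * 4 * 4 * 4 * 4 * 4 * 4 * 4 * 4 * pw(4, 0)
= 4 * 4 * 4 * 4 * 4 * 4 * 4 * 4 * 4 * 4 * 4 * 1
= 4194304

4194304


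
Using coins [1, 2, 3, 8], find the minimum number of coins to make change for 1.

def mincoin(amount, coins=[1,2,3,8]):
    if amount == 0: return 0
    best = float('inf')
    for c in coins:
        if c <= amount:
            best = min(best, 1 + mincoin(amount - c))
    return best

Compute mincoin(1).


Building up with DP:
mincoin(0) = 0
mincoin(1) = min(1+mincoin(0)=1+0=1) = 1

1


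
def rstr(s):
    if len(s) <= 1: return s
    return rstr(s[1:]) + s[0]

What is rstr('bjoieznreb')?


rstr('bjoieznreb') = rstr('joieznreb') + 'b'
rstr('joieznreb') = rstr('oieznreb') + 'j'
rstr('oieznreb') = rstr('ieznreb') + 'o'
rstr('ieznreb') = rstr('eznreb') + 'i'
rstr('eznreb') = rstr('znreb') + 'e'
rstr('znreb') = rstr('nreb') + 'z'
rstr('nreb') = rstr('reb') + 'n'
rstr('reb') = rstr('eb') + 'r'
rstr('eb') = rstr('b') + 'e'
rstr('b') = 'b'  (base case)
Concatenating: 'b' + 'e' + 'r' + 'n' + 'z' + 'e' + 'i' + 'o' + 'j' + 'b' = 'bernzeiojb'

bernzeiojb


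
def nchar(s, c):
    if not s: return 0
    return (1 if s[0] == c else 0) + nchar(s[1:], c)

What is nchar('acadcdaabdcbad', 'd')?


s[0]='a' != 'd' -> 0
s[0]='c' != 'd' -> 0
s[0]='a' != 'd' -> 0
s[0]='d' == 'd' -> 1
s[0]='c' != 'd' -> 0
s[0]='d' == 'd' -> 1
s[0]='a' != 'd' -> 0
s[0]='a' != 'd' -> 0
s[0]='b' != 'd' -> 0
s[0]='d' == 'd' -> 1
s[0]='c' != 'd' -> 0
s[0]='b' != 'd' -> 0
s[0]='a' != 'd' -> 0
s[0]='d' == 'd' -> 1
Sum: 0 + 0 + 0 + 1 + 0 + 1 + 0 + 0 + 0 + 1 + 0 + 0 + 0 + 1 = 4

4
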